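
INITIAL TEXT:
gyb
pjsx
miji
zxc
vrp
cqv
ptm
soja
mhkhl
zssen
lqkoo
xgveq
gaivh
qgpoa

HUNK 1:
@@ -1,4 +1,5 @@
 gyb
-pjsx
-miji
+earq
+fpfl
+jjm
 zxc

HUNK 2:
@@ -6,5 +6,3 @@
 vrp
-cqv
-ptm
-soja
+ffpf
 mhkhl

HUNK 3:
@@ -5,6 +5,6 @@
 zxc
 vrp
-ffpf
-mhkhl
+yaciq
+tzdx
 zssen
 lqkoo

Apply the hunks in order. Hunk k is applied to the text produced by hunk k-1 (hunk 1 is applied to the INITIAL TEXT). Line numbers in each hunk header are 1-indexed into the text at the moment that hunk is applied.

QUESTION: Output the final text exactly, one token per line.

Hunk 1: at line 1 remove [pjsx,miji] add [earq,fpfl,jjm] -> 15 lines: gyb earq fpfl jjm zxc vrp cqv ptm soja mhkhl zssen lqkoo xgveq gaivh qgpoa
Hunk 2: at line 6 remove [cqv,ptm,soja] add [ffpf] -> 13 lines: gyb earq fpfl jjm zxc vrp ffpf mhkhl zssen lqkoo xgveq gaivh qgpoa
Hunk 3: at line 5 remove [ffpf,mhkhl] add [yaciq,tzdx] -> 13 lines: gyb earq fpfl jjm zxc vrp yaciq tzdx zssen lqkoo xgveq gaivh qgpoa

Answer: gyb
earq
fpfl
jjm
zxc
vrp
yaciq
tzdx
zssen
lqkoo
xgveq
gaivh
qgpoa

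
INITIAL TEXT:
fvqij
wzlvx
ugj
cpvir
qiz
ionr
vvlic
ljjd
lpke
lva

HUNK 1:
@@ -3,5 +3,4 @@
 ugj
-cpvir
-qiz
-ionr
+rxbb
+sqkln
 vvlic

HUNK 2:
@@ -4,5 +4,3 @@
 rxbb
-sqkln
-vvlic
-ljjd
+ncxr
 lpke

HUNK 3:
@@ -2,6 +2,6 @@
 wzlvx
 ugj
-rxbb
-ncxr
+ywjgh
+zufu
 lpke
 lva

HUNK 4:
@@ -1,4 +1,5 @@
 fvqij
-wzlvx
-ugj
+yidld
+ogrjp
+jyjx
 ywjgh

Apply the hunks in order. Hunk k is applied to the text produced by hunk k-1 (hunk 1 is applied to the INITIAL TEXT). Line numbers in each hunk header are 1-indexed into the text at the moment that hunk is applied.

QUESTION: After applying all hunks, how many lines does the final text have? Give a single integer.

Hunk 1: at line 3 remove [cpvir,qiz,ionr] add [rxbb,sqkln] -> 9 lines: fvqij wzlvx ugj rxbb sqkln vvlic ljjd lpke lva
Hunk 2: at line 4 remove [sqkln,vvlic,ljjd] add [ncxr] -> 7 lines: fvqij wzlvx ugj rxbb ncxr lpke lva
Hunk 3: at line 2 remove [rxbb,ncxr] add [ywjgh,zufu] -> 7 lines: fvqij wzlvx ugj ywjgh zufu lpke lva
Hunk 4: at line 1 remove [wzlvx,ugj] add [yidld,ogrjp,jyjx] -> 8 lines: fvqij yidld ogrjp jyjx ywjgh zufu lpke lva
Final line count: 8

Answer: 8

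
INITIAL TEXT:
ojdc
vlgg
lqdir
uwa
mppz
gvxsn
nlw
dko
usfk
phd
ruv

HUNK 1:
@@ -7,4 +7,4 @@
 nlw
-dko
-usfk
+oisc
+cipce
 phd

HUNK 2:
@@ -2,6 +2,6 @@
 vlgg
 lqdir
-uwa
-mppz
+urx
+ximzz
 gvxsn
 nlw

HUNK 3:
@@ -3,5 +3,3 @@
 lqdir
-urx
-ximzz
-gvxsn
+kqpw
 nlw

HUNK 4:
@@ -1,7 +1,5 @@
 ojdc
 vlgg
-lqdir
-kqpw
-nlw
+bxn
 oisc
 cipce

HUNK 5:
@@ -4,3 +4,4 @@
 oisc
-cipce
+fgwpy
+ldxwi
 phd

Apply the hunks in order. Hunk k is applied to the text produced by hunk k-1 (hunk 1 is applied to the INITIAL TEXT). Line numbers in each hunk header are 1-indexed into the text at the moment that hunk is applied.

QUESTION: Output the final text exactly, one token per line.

Hunk 1: at line 7 remove [dko,usfk] add [oisc,cipce] -> 11 lines: ojdc vlgg lqdir uwa mppz gvxsn nlw oisc cipce phd ruv
Hunk 2: at line 2 remove [uwa,mppz] add [urx,ximzz] -> 11 lines: ojdc vlgg lqdir urx ximzz gvxsn nlw oisc cipce phd ruv
Hunk 3: at line 3 remove [urx,ximzz,gvxsn] add [kqpw] -> 9 lines: ojdc vlgg lqdir kqpw nlw oisc cipce phd ruv
Hunk 4: at line 1 remove [lqdir,kqpw,nlw] add [bxn] -> 7 lines: ojdc vlgg bxn oisc cipce phd ruv
Hunk 5: at line 4 remove [cipce] add [fgwpy,ldxwi] -> 8 lines: ojdc vlgg bxn oisc fgwpy ldxwi phd ruv

Answer: ojdc
vlgg
bxn
oisc
fgwpy
ldxwi
phd
ruv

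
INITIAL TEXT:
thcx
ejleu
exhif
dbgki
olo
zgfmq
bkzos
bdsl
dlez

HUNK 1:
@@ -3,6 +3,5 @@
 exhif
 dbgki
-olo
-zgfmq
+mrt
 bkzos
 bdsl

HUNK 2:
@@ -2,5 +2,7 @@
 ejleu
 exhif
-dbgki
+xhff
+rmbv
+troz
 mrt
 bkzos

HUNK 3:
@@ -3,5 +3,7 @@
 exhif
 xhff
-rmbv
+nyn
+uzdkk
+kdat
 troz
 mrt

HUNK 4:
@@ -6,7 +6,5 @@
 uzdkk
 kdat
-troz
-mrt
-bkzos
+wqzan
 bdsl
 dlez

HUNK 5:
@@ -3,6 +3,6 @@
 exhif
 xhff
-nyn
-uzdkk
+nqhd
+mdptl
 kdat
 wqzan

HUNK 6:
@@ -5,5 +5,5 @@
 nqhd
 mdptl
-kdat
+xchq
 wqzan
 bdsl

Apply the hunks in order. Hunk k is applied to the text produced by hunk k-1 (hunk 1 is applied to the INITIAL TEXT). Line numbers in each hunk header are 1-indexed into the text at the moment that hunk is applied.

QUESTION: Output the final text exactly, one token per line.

Hunk 1: at line 3 remove [olo,zgfmq] add [mrt] -> 8 lines: thcx ejleu exhif dbgki mrt bkzos bdsl dlez
Hunk 2: at line 2 remove [dbgki] add [xhff,rmbv,troz] -> 10 lines: thcx ejleu exhif xhff rmbv troz mrt bkzos bdsl dlez
Hunk 3: at line 3 remove [rmbv] add [nyn,uzdkk,kdat] -> 12 lines: thcx ejleu exhif xhff nyn uzdkk kdat troz mrt bkzos bdsl dlez
Hunk 4: at line 6 remove [troz,mrt,bkzos] add [wqzan] -> 10 lines: thcx ejleu exhif xhff nyn uzdkk kdat wqzan bdsl dlez
Hunk 5: at line 3 remove [nyn,uzdkk] add [nqhd,mdptl] -> 10 lines: thcx ejleu exhif xhff nqhd mdptl kdat wqzan bdsl dlez
Hunk 6: at line 5 remove [kdat] add [xchq] -> 10 lines: thcx ejleu exhif xhff nqhd mdptl xchq wqzan bdsl dlez

Answer: thcx
ejleu
exhif
xhff
nqhd
mdptl
xchq
wqzan
bdsl
dlez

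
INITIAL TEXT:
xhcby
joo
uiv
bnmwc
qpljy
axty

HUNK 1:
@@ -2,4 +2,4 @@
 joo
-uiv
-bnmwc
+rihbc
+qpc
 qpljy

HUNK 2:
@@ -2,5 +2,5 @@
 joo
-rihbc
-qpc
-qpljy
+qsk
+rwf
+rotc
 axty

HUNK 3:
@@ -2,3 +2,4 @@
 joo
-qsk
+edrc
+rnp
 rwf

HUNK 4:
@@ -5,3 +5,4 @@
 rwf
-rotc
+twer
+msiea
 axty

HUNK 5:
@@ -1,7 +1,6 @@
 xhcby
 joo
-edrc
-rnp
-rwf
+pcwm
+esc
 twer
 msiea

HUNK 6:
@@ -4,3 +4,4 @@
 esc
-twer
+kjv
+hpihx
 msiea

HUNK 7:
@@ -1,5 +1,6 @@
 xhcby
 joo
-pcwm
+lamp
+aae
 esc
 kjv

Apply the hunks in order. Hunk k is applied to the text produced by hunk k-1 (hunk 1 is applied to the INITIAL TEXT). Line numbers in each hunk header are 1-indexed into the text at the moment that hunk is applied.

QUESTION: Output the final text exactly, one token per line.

Answer: xhcby
joo
lamp
aae
esc
kjv
hpihx
msiea
axty

Derivation:
Hunk 1: at line 2 remove [uiv,bnmwc] add [rihbc,qpc] -> 6 lines: xhcby joo rihbc qpc qpljy axty
Hunk 2: at line 2 remove [rihbc,qpc,qpljy] add [qsk,rwf,rotc] -> 6 lines: xhcby joo qsk rwf rotc axty
Hunk 3: at line 2 remove [qsk] add [edrc,rnp] -> 7 lines: xhcby joo edrc rnp rwf rotc axty
Hunk 4: at line 5 remove [rotc] add [twer,msiea] -> 8 lines: xhcby joo edrc rnp rwf twer msiea axty
Hunk 5: at line 1 remove [edrc,rnp,rwf] add [pcwm,esc] -> 7 lines: xhcby joo pcwm esc twer msiea axty
Hunk 6: at line 4 remove [twer] add [kjv,hpihx] -> 8 lines: xhcby joo pcwm esc kjv hpihx msiea axty
Hunk 7: at line 1 remove [pcwm] add [lamp,aae] -> 9 lines: xhcby joo lamp aae esc kjv hpihx msiea axty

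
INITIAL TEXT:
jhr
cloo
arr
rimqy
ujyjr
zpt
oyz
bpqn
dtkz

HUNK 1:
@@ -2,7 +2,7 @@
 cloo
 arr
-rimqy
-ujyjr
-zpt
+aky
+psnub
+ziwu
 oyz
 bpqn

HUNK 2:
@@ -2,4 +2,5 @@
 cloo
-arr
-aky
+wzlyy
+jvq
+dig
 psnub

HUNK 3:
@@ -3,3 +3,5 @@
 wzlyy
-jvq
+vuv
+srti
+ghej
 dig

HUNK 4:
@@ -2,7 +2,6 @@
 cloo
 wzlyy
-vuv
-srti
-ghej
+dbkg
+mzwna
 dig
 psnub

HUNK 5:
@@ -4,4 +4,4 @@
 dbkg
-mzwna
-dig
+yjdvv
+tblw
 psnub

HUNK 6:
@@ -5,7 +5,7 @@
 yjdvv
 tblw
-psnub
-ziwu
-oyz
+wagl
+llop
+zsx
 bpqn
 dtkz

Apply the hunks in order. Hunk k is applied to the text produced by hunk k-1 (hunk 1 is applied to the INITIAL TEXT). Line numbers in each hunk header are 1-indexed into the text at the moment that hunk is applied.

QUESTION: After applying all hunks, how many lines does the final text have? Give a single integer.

Hunk 1: at line 2 remove [rimqy,ujyjr,zpt] add [aky,psnub,ziwu] -> 9 lines: jhr cloo arr aky psnub ziwu oyz bpqn dtkz
Hunk 2: at line 2 remove [arr,aky] add [wzlyy,jvq,dig] -> 10 lines: jhr cloo wzlyy jvq dig psnub ziwu oyz bpqn dtkz
Hunk 3: at line 3 remove [jvq] add [vuv,srti,ghej] -> 12 lines: jhr cloo wzlyy vuv srti ghej dig psnub ziwu oyz bpqn dtkz
Hunk 4: at line 2 remove [vuv,srti,ghej] add [dbkg,mzwna] -> 11 lines: jhr cloo wzlyy dbkg mzwna dig psnub ziwu oyz bpqn dtkz
Hunk 5: at line 4 remove [mzwna,dig] add [yjdvv,tblw] -> 11 lines: jhr cloo wzlyy dbkg yjdvv tblw psnub ziwu oyz bpqn dtkz
Hunk 6: at line 5 remove [psnub,ziwu,oyz] add [wagl,llop,zsx] -> 11 lines: jhr cloo wzlyy dbkg yjdvv tblw wagl llop zsx bpqn dtkz
Final line count: 11

Answer: 11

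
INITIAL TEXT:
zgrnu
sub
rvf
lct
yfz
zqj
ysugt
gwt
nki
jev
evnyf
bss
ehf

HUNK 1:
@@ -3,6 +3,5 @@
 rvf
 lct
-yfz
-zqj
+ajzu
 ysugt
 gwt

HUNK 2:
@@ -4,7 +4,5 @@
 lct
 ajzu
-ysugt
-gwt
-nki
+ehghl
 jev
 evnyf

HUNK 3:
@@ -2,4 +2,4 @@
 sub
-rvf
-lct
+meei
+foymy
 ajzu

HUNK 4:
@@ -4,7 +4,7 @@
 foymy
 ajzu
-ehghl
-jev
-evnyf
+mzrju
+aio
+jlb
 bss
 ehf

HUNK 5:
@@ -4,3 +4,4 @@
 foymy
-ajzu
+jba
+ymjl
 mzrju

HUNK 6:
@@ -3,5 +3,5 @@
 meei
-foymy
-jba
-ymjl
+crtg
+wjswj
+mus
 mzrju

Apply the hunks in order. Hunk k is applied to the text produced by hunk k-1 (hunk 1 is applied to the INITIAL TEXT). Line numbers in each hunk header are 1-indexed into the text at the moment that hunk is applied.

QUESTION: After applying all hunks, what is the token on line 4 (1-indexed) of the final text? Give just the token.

Hunk 1: at line 3 remove [yfz,zqj] add [ajzu] -> 12 lines: zgrnu sub rvf lct ajzu ysugt gwt nki jev evnyf bss ehf
Hunk 2: at line 4 remove [ysugt,gwt,nki] add [ehghl] -> 10 lines: zgrnu sub rvf lct ajzu ehghl jev evnyf bss ehf
Hunk 3: at line 2 remove [rvf,lct] add [meei,foymy] -> 10 lines: zgrnu sub meei foymy ajzu ehghl jev evnyf bss ehf
Hunk 4: at line 4 remove [ehghl,jev,evnyf] add [mzrju,aio,jlb] -> 10 lines: zgrnu sub meei foymy ajzu mzrju aio jlb bss ehf
Hunk 5: at line 4 remove [ajzu] add [jba,ymjl] -> 11 lines: zgrnu sub meei foymy jba ymjl mzrju aio jlb bss ehf
Hunk 6: at line 3 remove [foymy,jba,ymjl] add [crtg,wjswj,mus] -> 11 lines: zgrnu sub meei crtg wjswj mus mzrju aio jlb bss ehf
Final line 4: crtg

Answer: crtg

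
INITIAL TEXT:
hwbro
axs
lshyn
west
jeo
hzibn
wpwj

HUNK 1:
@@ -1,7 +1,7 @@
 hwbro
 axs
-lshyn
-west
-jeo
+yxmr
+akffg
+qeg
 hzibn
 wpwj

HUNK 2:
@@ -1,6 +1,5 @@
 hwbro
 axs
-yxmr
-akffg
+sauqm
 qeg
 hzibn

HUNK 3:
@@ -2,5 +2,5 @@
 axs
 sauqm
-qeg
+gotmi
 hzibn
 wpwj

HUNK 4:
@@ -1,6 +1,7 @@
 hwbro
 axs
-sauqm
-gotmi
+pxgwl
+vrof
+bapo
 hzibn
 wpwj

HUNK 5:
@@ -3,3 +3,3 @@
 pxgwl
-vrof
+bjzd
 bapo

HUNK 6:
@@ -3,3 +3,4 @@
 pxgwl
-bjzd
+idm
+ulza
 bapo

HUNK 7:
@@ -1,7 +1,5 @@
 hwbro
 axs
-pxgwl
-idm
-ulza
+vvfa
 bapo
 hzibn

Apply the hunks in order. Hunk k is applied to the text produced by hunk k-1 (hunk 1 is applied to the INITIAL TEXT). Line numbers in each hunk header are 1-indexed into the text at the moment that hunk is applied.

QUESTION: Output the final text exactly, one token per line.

Answer: hwbro
axs
vvfa
bapo
hzibn
wpwj

Derivation:
Hunk 1: at line 1 remove [lshyn,west,jeo] add [yxmr,akffg,qeg] -> 7 lines: hwbro axs yxmr akffg qeg hzibn wpwj
Hunk 2: at line 1 remove [yxmr,akffg] add [sauqm] -> 6 lines: hwbro axs sauqm qeg hzibn wpwj
Hunk 3: at line 2 remove [qeg] add [gotmi] -> 6 lines: hwbro axs sauqm gotmi hzibn wpwj
Hunk 4: at line 1 remove [sauqm,gotmi] add [pxgwl,vrof,bapo] -> 7 lines: hwbro axs pxgwl vrof bapo hzibn wpwj
Hunk 5: at line 3 remove [vrof] add [bjzd] -> 7 lines: hwbro axs pxgwl bjzd bapo hzibn wpwj
Hunk 6: at line 3 remove [bjzd] add [idm,ulza] -> 8 lines: hwbro axs pxgwl idm ulza bapo hzibn wpwj
Hunk 7: at line 1 remove [pxgwl,idm,ulza] add [vvfa] -> 6 lines: hwbro axs vvfa bapo hzibn wpwj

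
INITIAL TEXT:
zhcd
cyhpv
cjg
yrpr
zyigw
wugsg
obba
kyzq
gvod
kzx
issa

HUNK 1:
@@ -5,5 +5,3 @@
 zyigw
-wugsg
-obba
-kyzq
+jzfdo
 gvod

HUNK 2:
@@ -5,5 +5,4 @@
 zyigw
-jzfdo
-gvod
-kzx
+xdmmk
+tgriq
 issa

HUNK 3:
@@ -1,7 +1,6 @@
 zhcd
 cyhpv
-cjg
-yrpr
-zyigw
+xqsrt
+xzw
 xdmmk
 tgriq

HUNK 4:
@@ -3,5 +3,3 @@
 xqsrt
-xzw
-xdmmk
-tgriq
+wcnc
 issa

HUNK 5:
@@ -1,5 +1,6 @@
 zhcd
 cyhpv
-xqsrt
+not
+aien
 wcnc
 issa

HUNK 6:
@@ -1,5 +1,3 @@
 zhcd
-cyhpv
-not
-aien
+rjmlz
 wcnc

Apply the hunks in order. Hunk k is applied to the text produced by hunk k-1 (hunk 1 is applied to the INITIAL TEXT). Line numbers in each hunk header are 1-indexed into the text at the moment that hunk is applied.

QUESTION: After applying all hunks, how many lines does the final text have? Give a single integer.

Answer: 4

Derivation:
Hunk 1: at line 5 remove [wugsg,obba,kyzq] add [jzfdo] -> 9 lines: zhcd cyhpv cjg yrpr zyigw jzfdo gvod kzx issa
Hunk 2: at line 5 remove [jzfdo,gvod,kzx] add [xdmmk,tgriq] -> 8 lines: zhcd cyhpv cjg yrpr zyigw xdmmk tgriq issa
Hunk 3: at line 1 remove [cjg,yrpr,zyigw] add [xqsrt,xzw] -> 7 lines: zhcd cyhpv xqsrt xzw xdmmk tgriq issa
Hunk 4: at line 3 remove [xzw,xdmmk,tgriq] add [wcnc] -> 5 lines: zhcd cyhpv xqsrt wcnc issa
Hunk 5: at line 1 remove [xqsrt] add [not,aien] -> 6 lines: zhcd cyhpv not aien wcnc issa
Hunk 6: at line 1 remove [cyhpv,not,aien] add [rjmlz] -> 4 lines: zhcd rjmlz wcnc issa
Final line count: 4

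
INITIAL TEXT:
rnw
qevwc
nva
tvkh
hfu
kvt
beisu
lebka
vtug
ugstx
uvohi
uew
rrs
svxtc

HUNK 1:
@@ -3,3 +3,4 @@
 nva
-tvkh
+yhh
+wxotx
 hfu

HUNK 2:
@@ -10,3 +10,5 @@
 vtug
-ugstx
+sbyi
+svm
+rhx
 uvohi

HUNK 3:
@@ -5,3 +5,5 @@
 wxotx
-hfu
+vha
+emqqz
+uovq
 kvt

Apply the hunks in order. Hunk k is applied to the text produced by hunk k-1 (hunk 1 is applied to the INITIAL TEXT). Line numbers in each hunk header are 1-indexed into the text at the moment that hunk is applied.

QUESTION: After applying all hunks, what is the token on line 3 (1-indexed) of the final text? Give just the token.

Answer: nva

Derivation:
Hunk 1: at line 3 remove [tvkh] add [yhh,wxotx] -> 15 lines: rnw qevwc nva yhh wxotx hfu kvt beisu lebka vtug ugstx uvohi uew rrs svxtc
Hunk 2: at line 10 remove [ugstx] add [sbyi,svm,rhx] -> 17 lines: rnw qevwc nva yhh wxotx hfu kvt beisu lebka vtug sbyi svm rhx uvohi uew rrs svxtc
Hunk 3: at line 5 remove [hfu] add [vha,emqqz,uovq] -> 19 lines: rnw qevwc nva yhh wxotx vha emqqz uovq kvt beisu lebka vtug sbyi svm rhx uvohi uew rrs svxtc
Final line 3: nva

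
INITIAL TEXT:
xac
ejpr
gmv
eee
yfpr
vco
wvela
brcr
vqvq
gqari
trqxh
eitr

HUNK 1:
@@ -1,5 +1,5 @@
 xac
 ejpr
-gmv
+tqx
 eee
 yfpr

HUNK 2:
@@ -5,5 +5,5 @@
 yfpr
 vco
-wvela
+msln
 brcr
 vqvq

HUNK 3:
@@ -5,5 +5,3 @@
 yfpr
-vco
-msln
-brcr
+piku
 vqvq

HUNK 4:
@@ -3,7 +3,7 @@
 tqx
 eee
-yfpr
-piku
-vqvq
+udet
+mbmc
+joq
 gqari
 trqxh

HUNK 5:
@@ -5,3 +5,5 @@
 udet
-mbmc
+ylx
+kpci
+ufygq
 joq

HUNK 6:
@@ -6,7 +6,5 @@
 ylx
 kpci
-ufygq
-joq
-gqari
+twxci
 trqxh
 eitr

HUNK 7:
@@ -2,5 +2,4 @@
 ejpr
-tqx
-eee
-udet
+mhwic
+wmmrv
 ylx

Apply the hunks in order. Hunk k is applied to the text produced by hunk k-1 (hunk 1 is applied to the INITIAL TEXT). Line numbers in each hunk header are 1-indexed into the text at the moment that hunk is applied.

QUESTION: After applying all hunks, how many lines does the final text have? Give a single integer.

Hunk 1: at line 1 remove [gmv] add [tqx] -> 12 lines: xac ejpr tqx eee yfpr vco wvela brcr vqvq gqari trqxh eitr
Hunk 2: at line 5 remove [wvela] add [msln] -> 12 lines: xac ejpr tqx eee yfpr vco msln brcr vqvq gqari trqxh eitr
Hunk 3: at line 5 remove [vco,msln,brcr] add [piku] -> 10 lines: xac ejpr tqx eee yfpr piku vqvq gqari trqxh eitr
Hunk 4: at line 3 remove [yfpr,piku,vqvq] add [udet,mbmc,joq] -> 10 lines: xac ejpr tqx eee udet mbmc joq gqari trqxh eitr
Hunk 5: at line 5 remove [mbmc] add [ylx,kpci,ufygq] -> 12 lines: xac ejpr tqx eee udet ylx kpci ufygq joq gqari trqxh eitr
Hunk 6: at line 6 remove [ufygq,joq,gqari] add [twxci] -> 10 lines: xac ejpr tqx eee udet ylx kpci twxci trqxh eitr
Hunk 7: at line 2 remove [tqx,eee,udet] add [mhwic,wmmrv] -> 9 lines: xac ejpr mhwic wmmrv ylx kpci twxci trqxh eitr
Final line count: 9

Answer: 9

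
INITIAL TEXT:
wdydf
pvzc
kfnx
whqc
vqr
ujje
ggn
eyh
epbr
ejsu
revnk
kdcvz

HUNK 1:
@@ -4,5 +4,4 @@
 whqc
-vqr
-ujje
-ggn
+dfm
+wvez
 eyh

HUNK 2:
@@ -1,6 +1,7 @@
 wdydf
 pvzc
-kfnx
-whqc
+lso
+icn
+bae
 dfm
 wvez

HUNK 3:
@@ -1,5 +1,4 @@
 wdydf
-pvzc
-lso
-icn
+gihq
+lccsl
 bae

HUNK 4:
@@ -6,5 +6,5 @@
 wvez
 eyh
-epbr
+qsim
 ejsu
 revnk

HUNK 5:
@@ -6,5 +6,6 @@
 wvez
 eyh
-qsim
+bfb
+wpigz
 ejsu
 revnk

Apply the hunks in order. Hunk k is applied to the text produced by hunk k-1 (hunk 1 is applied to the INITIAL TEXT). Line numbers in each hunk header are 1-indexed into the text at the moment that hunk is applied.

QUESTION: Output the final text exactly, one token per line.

Hunk 1: at line 4 remove [vqr,ujje,ggn] add [dfm,wvez] -> 11 lines: wdydf pvzc kfnx whqc dfm wvez eyh epbr ejsu revnk kdcvz
Hunk 2: at line 1 remove [kfnx,whqc] add [lso,icn,bae] -> 12 lines: wdydf pvzc lso icn bae dfm wvez eyh epbr ejsu revnk kdcvz
Hunk 3: at line 1 remove [pvzc,lso,icn] add [gihq,lccsl] -> 11 lines: wdydf gihq lccsl bae dfm wvez eyh epbr ejsu revnk kdcvz
Hunk 4: at line 6 remove [epbr] add [qsim] -> 11 lines: wdydf gihq lccsl bae dfm wvez eyh qsim ejsu revnk kdcvz
Hunk 5: at line 6 remove [qsim] add [bfb,wpigz] -> 12 lines: wdydf gihq lccsl bae dfm wvez eyh bfb wpigz ejsu revnk kdcvz

Answer: wdydf
gihq
lccsl
bae
dfm
wvez
eyh
bfb
wpigz
ejsu
revnk
kdcvz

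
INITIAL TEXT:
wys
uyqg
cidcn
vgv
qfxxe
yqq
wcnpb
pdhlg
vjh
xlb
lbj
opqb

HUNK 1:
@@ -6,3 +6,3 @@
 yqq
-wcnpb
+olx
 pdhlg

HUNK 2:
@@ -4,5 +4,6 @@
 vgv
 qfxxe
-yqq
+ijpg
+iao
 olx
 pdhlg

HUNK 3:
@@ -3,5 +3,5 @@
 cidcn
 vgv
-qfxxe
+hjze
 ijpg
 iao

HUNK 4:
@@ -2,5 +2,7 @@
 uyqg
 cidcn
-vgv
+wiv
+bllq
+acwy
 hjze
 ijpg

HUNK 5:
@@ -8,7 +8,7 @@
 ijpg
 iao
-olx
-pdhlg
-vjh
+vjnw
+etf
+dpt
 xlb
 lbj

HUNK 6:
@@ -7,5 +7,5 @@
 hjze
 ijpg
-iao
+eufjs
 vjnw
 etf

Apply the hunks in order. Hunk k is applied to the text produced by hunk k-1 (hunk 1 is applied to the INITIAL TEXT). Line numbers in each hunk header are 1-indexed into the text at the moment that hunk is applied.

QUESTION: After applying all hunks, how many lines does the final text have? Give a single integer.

Answer: 15

Derivation:
Hunk 1: at line 6 remove [wcnpb] add [olx] -> 12 lines: wys uyqg cidcn vgv qfxxe yqq olx pdhlg vjh xlb lbj opqb
Hunk 2: at line 4 remove [yqq] add [ijpg,iao] -> 13 lines: wys uyqg cidcn vgv qfxxe ijpg iao olx pdhlg vjh xlb lbj opqb
Hunk 3: at line 3 remove [qfxxe] add [hjze] -> 13 lines: wys uyqg cidcn vgv hjze ijpg iao olx pdhlg vjh xlb lbj opqb
Hunk 4: at line 2 remove [vgv] add [wiv,bllq,acwy] -> 15 lines: wys uyqg cidcn wiv bllq acwy hjze ijpg iao olx pdhlg vjh xlb lbj opqb
Hunk 5: at line 8 remove [olx,pdhlg,vjh] add [vjnw,etf,dpt] -> 15 lines: wys uyqg cidcn wiv bllq acwy hjze ijpg iao vjnw etf dpt xlb lbj opqb
Hunk 6: at line 7 remove [iao] add [eufjs] -> 15 lines: wys uyqg cidcn wiv bllq acwy hjze ijpg eufjs vjnw etf dpt xlb lbj opqb
Final line count: 15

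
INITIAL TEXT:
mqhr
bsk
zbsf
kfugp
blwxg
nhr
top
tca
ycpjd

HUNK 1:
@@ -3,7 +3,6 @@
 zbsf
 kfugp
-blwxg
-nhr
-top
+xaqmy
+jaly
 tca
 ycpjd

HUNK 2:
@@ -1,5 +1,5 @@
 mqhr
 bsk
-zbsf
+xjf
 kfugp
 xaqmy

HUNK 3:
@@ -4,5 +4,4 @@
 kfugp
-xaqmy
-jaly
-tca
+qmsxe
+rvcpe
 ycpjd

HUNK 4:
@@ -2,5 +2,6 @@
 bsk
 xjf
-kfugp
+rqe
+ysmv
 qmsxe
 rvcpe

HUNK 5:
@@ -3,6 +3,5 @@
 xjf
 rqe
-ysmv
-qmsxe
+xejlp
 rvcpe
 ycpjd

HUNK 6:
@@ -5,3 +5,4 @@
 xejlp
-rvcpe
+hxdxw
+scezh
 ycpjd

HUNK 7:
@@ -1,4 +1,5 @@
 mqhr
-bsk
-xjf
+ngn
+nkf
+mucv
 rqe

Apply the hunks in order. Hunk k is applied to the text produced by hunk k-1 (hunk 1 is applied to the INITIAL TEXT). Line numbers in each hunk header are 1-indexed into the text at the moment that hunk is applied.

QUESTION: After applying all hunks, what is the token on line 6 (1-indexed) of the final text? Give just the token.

Answer: xejlp

Derivation:
Hunk 1: at line 3 remove [blwxg,nhr,top] add [xaqmy,jaly] -> 8 lines: mqhr bsk zbsf kfugp xaqmy jaly tca ycpjd
Hunk 2: at line 1 remove [zbsf] add [xjf] -> 8 lines: mqhr bsk xjf kfugp xaqmy jaly tca ycpjd
Hunk 3: at line 4 remove [xaqmy,jaly,tca] add [qmsxe,rvcpe] -> 7 lines: mqhr bsk xjf kfugp qmsxe rvcpe ycpjd
Hunk 4: at line 2 remove [kfugp] add [rqe,ysmv] -> 8 lines: mqhr bsk xjf rqe ysmv qmsxe rvcpe ycpjd
Hunk 5: at line 3 remove [ysmv,qmsxe] add [xejlp] -> 7 lines: mqhr bsk xjf rqe xejlp rvcpe ycpjd
Hunk 6: at line 5 remove [rvcpe] add [hxdxw,scezh] -> 8 lines: mqhr bsk xjf rqe xejlp hxdxw scezh ycpjd
Hunk 7: at line 1 remove [bsk,xjf] add [ngn,nkf,mucv] -> 9 lines: mqhr ngn nkf mucv rqe xejlp hxdxw scezh ycpjd
Final line 6: xejlp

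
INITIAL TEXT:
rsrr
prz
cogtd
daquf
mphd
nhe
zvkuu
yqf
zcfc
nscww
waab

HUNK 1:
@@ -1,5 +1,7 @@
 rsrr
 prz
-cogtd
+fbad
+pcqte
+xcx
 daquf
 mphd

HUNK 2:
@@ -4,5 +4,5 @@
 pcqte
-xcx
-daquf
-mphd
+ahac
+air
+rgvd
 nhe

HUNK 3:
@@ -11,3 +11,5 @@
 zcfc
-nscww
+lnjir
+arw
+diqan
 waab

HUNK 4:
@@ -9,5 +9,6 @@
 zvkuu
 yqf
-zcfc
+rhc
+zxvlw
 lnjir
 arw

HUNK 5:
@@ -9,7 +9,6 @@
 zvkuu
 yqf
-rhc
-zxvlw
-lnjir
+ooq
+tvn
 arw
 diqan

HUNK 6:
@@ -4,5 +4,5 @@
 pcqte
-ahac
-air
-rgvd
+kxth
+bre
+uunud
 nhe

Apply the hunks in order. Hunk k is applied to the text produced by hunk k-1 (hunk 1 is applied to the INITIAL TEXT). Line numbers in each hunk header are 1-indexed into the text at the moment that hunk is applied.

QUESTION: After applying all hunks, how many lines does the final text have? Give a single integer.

Answer: 15

Derivation:
Hunk 1: at line 1 remove [cogtd] add [fbad,pcqte,xcx] -> 13 lines: rsrr prz fbad pcqte xcx daquf mphd nhe zvkuu yqf zcfc nscww waab
Hunk 2: at line 4 remove [xcx,daquf,mphd] add [ahac,air,rgvd] -> 13 lines: rsrr prz fbad pcqte ahac air rgvd nhe zvkuu yqf zcfc nscww waab
Hunk 3: at line 11 remove [nscww] add [lnjir,arw,diqan] -> 15 lines: rsrr prz fbad pcqte ahac air rgvd nhe zvkuu yqf zcfc lnjir arw diqan waab
Hunk 4: at line 9 remove [zcfc] add [rhc,zxvlw] -> 16 lines: rsrr prz fbad pcqte ahac air rgvd nhe zvkuu yqf rhc zxvlw lnjir arw diqan waab
Hunk 5: at line 9 remove [rhc,zxvlw,lnjir] add [ooq,tvn] -> 15 lines: rsrr prz fbad pcqte ahac air rgvd nhe zvkuu yqf ooq tvn arw diqan waab
Hunk 6: at line 4 remove [ahac,air,rgvd] add [kxth,bre,uunud] -> 15 lines: rsrr prz fbad pcqte kxth bre uunud nhe zvkuu yqf ooq tvn arw diqan waab
Final line count: 15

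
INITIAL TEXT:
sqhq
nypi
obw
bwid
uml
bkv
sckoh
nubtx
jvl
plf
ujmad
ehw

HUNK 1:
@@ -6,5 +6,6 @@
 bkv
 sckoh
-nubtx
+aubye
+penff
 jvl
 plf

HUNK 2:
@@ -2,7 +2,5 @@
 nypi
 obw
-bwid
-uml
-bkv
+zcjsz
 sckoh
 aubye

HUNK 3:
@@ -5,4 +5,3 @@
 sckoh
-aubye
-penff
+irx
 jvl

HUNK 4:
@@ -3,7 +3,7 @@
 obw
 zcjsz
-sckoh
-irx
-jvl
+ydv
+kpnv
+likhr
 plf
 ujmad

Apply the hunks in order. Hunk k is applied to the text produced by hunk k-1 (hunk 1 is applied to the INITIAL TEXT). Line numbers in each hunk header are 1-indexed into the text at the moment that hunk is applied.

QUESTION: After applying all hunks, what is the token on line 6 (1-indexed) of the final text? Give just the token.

Hunk 1: at line 6 remove [nubtx] add [aubye,penff] -> 13 lines: sqhq nypi obw bwid uml bkv sckoh aubye penff jvl plf ujmad ehw
Hunk 2: at line 2 remove [bwid,uml,bkv] add [zcjsz] -> 11 lines: sqhq nypi obw zcjsz sckoh aubye penff jvl plf ujmad ehw
Hunk 3: at line 5 remove [aubye,penff] add [irx] -> 10 lines: sqhq nypi obw zcjsz sckoh irx jvl plf ujmad ehw
Hunk 4: at line 3 remove [sckoh,irx,jvl] add [ydv,kpnv,likhr] -> 10 lines: sqhq nypi obw zcjsz ydv kpnv likhr plf ujmad ehw
Final line 6: kpnv

Answer: kpnv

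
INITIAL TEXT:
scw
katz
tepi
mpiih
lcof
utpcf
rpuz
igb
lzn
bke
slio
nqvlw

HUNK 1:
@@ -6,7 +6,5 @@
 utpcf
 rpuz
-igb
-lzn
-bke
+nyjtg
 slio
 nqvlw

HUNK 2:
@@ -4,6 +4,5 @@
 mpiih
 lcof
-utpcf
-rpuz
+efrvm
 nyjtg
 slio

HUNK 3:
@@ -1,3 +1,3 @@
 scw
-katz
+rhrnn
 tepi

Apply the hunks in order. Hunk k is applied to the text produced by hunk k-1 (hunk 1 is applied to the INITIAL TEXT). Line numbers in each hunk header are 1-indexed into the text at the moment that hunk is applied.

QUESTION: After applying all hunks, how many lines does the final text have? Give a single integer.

Hunk 1: at line 6 remove [igb,lzn,bke] add [nyjtg] -> 10 lines: scw katz tepi mpiih lcof utpcf rpuz nyjtg slio nqvlw
Hunk 2: at line 4 remove [utpcf,rpuz] add [efrvm] -> 9 lines: scw katz tepi mpiih lcof efrvm nyjtg slio nqvlw
Hunk 3: at line 1 remove [katz] add [rhrnn] -> 9 lines: scw rhrnn tepi mpiih lcof efrvm nyjtg slio nqvlw
Final line count: 9

Answer: 9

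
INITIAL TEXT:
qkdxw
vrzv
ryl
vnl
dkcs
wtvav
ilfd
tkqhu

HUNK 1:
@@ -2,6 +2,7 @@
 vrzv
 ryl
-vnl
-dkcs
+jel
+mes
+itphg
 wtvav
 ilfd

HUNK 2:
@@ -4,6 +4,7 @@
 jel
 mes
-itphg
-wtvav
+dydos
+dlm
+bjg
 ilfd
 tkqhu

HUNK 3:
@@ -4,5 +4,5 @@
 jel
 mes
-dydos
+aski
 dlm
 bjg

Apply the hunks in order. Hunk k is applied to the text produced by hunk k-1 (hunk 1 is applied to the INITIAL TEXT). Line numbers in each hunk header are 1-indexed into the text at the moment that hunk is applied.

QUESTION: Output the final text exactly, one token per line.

Hunk 1: at line 2 remove [vnl,dkcs] add [jel,mes,itphg] -> 9 lines: qkdxw vrzv ryl jel mes itphg wtvav ilfd tkqhu
Hunk 2: at line 4 remove [itphg,wtvav] add [dydos,dlm,bjg] -> 10 lines: qkdxw vrzv ryl jel mes dydos dlm bjg ilfd tkqhu
Hunk 3: at line 4 remove [dydos] add [aski] -> 10 lines: qkdxw vrzv ryl jel mes aski dlm bjg ilfd tkqhu

Answer: qkdxw
vrzv
ryl
jel
mes
aski
dlm
bjg
ilfd
tkqhu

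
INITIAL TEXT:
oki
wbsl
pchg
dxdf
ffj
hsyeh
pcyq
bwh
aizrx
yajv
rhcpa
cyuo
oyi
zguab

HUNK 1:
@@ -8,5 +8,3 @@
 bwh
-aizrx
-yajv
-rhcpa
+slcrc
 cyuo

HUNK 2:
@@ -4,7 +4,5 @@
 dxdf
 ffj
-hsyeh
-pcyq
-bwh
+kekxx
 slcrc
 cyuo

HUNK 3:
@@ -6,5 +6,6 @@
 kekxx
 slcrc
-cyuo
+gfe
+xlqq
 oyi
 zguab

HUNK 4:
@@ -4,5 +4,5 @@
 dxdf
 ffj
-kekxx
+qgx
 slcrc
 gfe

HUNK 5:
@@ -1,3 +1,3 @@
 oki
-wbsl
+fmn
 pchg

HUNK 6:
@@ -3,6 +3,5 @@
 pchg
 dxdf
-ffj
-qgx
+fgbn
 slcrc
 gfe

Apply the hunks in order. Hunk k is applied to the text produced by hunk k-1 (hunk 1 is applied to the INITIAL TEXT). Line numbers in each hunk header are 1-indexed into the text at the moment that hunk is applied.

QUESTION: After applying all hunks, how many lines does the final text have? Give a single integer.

Answer: 10

Derivation:
Hunk 1: at line 8 remove [aizrx,yajv,rhcpa] add [slcrc] -> 12 lines: oki wbsl pchg dxdf ffj hsyeh pcyq bwh slcrc cyuo oyi zguab
Hunk 2: at line 4 remove [hsyeh,pcyq,bwh] add [kekxx] -> 10 lines: oki wbsl pchg dxdf ffj kekxx slcrc cyuo oyi zguab
Hunk 3: at line 6 remove [cyuo] add [gfe,xlqq] -> 11 lines: oki wbsl pchg dxdf ffj kekxx slcrc gfe xlqq oyi zguab
Hunk 4: at line 4 remove [kekxx] add [qgx] -> 11 lines: oki wbsl pchg dxdf ffj qgx slcrc gfe xlqq oyi zguab
Hunk 5: at line 1 remove [wbsl] add [fmn] -> 11 lines: oki fmn pchg dxdf ffj qgx slcrc gfe xlqq oyi zguab
Hunk 6: at line 3 remove [ffj,qgx] add [fgbn] -> 10 lines: oki fmn pchg dxdf fgbn slcrc gfe xlqq oyi zguab
Final line count: 10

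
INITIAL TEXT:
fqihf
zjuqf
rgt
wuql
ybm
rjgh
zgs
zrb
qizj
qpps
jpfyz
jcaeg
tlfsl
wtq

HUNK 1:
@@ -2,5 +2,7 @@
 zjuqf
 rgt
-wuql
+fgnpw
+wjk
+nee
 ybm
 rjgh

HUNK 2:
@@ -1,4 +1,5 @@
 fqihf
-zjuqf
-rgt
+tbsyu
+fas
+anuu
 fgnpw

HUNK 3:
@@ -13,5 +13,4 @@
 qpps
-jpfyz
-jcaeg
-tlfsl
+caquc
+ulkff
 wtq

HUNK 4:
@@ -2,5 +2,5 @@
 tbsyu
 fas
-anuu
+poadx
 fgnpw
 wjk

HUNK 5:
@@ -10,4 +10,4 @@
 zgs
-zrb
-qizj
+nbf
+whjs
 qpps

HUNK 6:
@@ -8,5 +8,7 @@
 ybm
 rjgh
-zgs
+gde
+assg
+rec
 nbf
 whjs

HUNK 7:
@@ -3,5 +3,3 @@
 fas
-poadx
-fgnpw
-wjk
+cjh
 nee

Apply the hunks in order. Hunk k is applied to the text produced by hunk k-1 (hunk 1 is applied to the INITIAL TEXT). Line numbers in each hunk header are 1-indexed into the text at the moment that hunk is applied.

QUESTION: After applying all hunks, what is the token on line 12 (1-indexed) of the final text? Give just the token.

Hunk 1: at line 2 remove [wuql] add [fgnpw,wjk,nee] -> 16 lines: fqihf zjuqf rgt fgnpw wjk nee ybm rjgh zgs zrb qizj qpps jpfyz jcaeg tlfsl wtq
Hunk 2: at line 1 remove [zjuqf,rgt] add [tbsyu,fas,anuu] -> 17 lines: fqihf tbsyu fas anuu fgnpw wjk nee ybm rjgh zgs zrb qizj qpps jpfyz jcaeg tlfsl wtq
Hunk 3: at line 13 remove [jpfyz,jcaeg,tlfsl] add [caquc,ulkff] -> 16 lines: fqihf tbsyu fas anuu fgnpw wjk nee ybm rjgh zgs zrb qizj qpps caquc ulkff wtq
Hunk 4: at line 2 remove [anuu] add [poadx] -> 16 lines: fqihf tbsyu fas poadx fgnpw wjk nee ybm rjgh zgs zrb qizj qpps caquc ulkff wtq
Hunk 5: at line 10 remove [zrb,qizj] add [nbf,whjs] -> 16 lines: fqihf tbsyu fas poadx fgnpw wjk nee ybm rjgh zgs nbf whjs qpps caquc ulkff wtq
Hunk 6: at line 8 remove [zgs] add [gde,assg,rec] -> 18 lines: fqihf tbsyu fas poadx fgnpw wjk nee ybm rjgh gde assg rec nbf whjs qpps caquc ulkff wtq
Hunk 7: at line 3 remove [poadx,fgnpw,wjk] add [cjh] -> 16 lines: fqihf tbsyu fas cjh nee ybm rjgh gde assg rec nbf whjs qpps caquc ulkff wtq
Final line 12: whjs

Answer: whjs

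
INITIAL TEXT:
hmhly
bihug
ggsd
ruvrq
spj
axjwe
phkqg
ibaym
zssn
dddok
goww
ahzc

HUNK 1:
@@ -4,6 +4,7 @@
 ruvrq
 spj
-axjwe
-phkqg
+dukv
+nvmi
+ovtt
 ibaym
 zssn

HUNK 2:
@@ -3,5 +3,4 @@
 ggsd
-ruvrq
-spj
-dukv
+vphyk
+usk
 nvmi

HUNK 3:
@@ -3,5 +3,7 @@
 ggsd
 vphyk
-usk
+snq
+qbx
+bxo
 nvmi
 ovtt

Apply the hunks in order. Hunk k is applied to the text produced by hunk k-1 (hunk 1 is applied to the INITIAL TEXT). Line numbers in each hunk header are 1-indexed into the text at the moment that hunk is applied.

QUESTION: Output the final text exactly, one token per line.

Hunk 1: at line 4 remove [axjwe,phkqg] add [dukv,nvmi,ovtt] -> 13 lines: hmhly bihug ggsd ruvrq spj dukv nvmi ovtt ibaym zssn dddok goww ahzc
Hunk 2: at line 3 remove [ruvrq,spj,dukv] add [vphyk,usk] -> 12 lines: hmhly bihug ggsd vphyk usk nvmi ovtt ibaym zssn dddok goww ahzc
Hunk 3: at line 3 remove [usk] add [snq,qbx,bxo] -> 14 lines: hmhly bihug ggsd vphyk snq qbx bxo nvmi ovtt ibaym zssn dddok goww ahzc

Answer: hmhly
bihug
ggsd
vphyk
snq
qbx
bxo
nvmi
ovtt
ibaym
zssn
dddok
goww
ahzc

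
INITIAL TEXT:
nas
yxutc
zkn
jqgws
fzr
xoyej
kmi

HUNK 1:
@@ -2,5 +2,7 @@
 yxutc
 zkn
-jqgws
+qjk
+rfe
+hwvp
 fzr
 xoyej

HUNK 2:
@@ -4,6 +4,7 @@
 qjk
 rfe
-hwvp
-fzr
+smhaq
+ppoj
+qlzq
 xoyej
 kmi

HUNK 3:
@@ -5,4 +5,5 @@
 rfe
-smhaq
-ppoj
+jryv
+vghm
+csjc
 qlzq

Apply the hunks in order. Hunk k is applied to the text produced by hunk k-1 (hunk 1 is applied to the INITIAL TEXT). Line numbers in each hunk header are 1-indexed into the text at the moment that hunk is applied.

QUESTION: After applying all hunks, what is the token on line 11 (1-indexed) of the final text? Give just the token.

Answer: kmi

Derivation:
Hunk 1: at line 2 remove [jqgws] add [qjk,rfe,hwvp] -> 9 lines: nas yxutc zkn qjk rfe hwvp fzr xoyej kmi
Hunk 2: at line 4 remove [hwvp,fzr] add [smhaq,ppoj,qlzq] -> 10 lines: nas yxutc zkn qjk rfe smhaq ppoj qlzq xoyej kmi
Hunk 3: at line 5 remove [smhaq,ppoj] add [jryv,vghm,csjc] -> 11 lines: nas yxutc zkn qjk rfe jryv vghm csjc qlzq xoyej kmi
Final line 11: kmi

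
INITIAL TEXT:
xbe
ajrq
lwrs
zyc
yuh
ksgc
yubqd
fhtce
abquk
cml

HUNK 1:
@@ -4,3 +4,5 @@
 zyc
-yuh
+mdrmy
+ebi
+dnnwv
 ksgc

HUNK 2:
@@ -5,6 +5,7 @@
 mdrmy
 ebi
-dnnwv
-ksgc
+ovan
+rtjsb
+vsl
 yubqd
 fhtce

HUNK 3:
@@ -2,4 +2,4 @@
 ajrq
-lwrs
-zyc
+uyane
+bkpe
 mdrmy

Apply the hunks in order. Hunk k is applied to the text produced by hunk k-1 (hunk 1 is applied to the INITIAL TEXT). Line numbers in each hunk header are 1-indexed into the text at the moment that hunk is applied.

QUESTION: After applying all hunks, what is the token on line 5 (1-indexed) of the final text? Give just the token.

Hunk 1: at line 4 remove [yuh] add [mdrmy,ebi,dnnwv] -> 12 lines: xbe ajrq lwrs zyc mdrmy ebi dnnwv ksgc yubqd fhtce abquk cml
Hunk 2: at line 5 remove [dnnwv,ksgc] add [ovan,rtjsb,vsl] -> 13 lines: xbe ajrq lwrs zyc mdrmy ebi ovan rtjsb vsl yubqd fhtce abquk cml
Hunk 3: at line 2 remove [lwrs,zyc] add [uyane,bkpe] -> 13 lines: xbe ajrq uyane bkpe mdrmy ebi ovan rtjsb vsl yubqd fhtce abquk cml
Final line 5: mdrmy

Answer: mdrmy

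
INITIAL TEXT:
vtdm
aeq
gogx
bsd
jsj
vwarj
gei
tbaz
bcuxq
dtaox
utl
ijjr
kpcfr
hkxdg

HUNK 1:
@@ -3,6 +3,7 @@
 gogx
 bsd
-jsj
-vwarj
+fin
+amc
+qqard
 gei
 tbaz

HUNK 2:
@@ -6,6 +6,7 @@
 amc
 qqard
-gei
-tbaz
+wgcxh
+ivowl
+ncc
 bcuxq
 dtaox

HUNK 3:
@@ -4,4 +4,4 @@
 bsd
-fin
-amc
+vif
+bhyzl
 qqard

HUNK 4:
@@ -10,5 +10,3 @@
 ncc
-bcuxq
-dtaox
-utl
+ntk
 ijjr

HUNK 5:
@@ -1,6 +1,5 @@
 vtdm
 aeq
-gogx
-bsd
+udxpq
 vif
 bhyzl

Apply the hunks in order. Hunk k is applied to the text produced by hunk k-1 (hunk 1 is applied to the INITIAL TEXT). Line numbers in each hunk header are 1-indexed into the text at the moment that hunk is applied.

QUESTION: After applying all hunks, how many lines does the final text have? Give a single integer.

Answer: 13

Derivation:
Hunk 1: at line 3 remove [jsj,vwarj] add [fin,amc,qqard] -> 15 lines: vtdm aeq gogx bsd fin amc qqard gei tbaz bcuxq dtaox utl ijjr kpcfr hkxdg
Hunk 2: at line 6 remove [gei,tbaz] add [wgcxh,ivowl,ncc] -> 16 lines: vtdm aeq gogx bsd fin amc qqard wgcxh ivowl ncc bcuxq dtaox utl ijjr kpcfr hkxdg
Hunk 3: at line 4 remove [fin,amc] add [vif,bhyzl] -> 16 lines: vtdm aeq gogx bsd vif bhyzl qqard wgcxh ivowl ncc bcuxq dtaox utl ijjr kpcfr hkxdg
Hunk 4: at line 10 remove [bcuxq,dtaox,utl] add [ntk] -> 14 lines: vtdm aeq gogx bsd vif bhyzl qqard wgcxh ivowl ncc ntk ijjr kpcfr hkxdg
Hunk 5: at line 1 remove [gogx,bsd] add [udxpq] -> 13 lines: vtdm aeq udxpq vif bhyzl qqard wgcxh ivowl ncc ntk ijjr kpcfr hkxdg
Final line count: 13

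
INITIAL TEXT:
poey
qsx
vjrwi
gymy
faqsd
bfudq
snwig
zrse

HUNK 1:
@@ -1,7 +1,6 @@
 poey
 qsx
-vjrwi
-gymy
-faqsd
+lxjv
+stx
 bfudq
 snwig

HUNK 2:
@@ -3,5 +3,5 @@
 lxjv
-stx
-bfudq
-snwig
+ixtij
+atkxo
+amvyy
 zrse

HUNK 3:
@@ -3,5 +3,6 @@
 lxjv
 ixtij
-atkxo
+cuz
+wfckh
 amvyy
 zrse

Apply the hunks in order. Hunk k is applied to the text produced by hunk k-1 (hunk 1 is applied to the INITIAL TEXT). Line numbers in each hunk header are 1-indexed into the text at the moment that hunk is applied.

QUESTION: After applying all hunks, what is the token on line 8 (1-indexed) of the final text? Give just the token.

Answer: zrse

Derivation:
Hunk 1: at line 1 remove [vjrwi,gymy,faqsd] add [lxjv,stx] -> 7 lines: poey qsx lxjv stx bfudq snwig zrse
Hunk 2: at line 3 remove [stx,bfudq,snwig] add [ixtij,atkxo,amvyy] -> 7 lines: poey qsx lxjv ixtij atkxo amvyy zrse
Hunk 3: at line 3 remove [atkxo] add [cuz,wfckh] -> 8 lines: poey qsx lxjv ixtij cuz wfckh amvyy zrse
Final line 8: zrse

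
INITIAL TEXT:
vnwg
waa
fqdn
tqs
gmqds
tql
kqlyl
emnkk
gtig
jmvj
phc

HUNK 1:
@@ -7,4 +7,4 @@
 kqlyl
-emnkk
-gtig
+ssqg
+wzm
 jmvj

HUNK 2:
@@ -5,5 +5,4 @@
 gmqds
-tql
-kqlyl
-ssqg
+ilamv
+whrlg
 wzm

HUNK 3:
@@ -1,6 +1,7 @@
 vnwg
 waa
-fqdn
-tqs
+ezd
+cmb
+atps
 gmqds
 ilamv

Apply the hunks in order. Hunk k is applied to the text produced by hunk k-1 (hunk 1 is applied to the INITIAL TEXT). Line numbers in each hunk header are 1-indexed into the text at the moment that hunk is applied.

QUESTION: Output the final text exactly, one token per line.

Answer: vnwg
waa
ezd
cmb
atps
gmqds
ilamv
whrlg
wzm
jmvj
phc

Derivation:
Hunk 1: at line 7 remove [emnkk,gtig] add [ssqg,wzm] -> 11 lines: vnwg waa fqdn tqs gmqds tql kqlyl ssqg wzm jmvj phc
Hunk 2: at line 5 remove [tql,kqlyl,ssqg] add [ilamv,whrlg] -> 10 lines: vnwg waa fqdn tqs gmqds ilamv whrlg wzm jmvj phc
Hunk 3: at line 1 remove [fqdn,tqs] add [ezd,cmb,atps] -> 11 lines: vnwg waa ezd cmb atps gmqds ilamv whrlg wzm jmvj phc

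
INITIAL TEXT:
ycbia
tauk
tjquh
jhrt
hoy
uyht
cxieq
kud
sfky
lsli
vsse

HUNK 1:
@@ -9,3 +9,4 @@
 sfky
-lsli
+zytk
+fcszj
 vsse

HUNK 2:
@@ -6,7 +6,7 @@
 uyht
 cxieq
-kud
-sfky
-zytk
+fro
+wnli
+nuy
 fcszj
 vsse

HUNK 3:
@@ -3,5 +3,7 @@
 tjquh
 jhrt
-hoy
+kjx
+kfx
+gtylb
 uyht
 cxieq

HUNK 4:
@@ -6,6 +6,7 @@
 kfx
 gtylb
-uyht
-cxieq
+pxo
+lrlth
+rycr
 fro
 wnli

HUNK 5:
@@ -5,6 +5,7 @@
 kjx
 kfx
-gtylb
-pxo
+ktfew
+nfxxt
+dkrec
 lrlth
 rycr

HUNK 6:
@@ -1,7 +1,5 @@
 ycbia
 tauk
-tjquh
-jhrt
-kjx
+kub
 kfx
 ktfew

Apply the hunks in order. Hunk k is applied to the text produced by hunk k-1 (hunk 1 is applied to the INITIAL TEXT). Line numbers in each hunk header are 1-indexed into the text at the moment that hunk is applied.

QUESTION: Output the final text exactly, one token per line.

Hunk 1: at line 9 remove [lsli] add [zytk,fcszj] -> 12 lines: ycbia tauk tjquh jhrt hoy uyht cxieq kud sfky zytk fcszj vsse
Hunk 2: at line 6 remove [kud,sfky,zytk] add [fro,wnli,nuy] -> 12 lines: ycbia tauk tjquh jhrt hoy uyht cxieq fro wnli nuy fcszj vsse
Hunk 3: at line 3 remove [hoy] add [kjx,kfx,gtylb] -> 14 lines: ycbia tauk tjquh jhrt kjx kfx gtylb uyht cxieq fro wnli nuy fcszj vsse
Hunk 4: at line 6 remove [uyht,cxieq] add [pxo,lrlth,rycr] -> 15 lines: ycbia tauk tjquh jhrt kjx kfx gtylb pxo lrlth rycr fro wnli nuy fcszj vsse
Hunk 5: at line 5 remove [gtylb,pxo] add [ktfew,nfxxt,dkrec] -> 16 lines: ycbia tauk tjquh jhrt kjx kfx ktfew nfxxt dkrec lrlth rycr fro wnli nuy fcszj vsse
Hunk 6: at line 1 remove [tjquh,jhrt,kjx] add [kub] -> 14 lines: ycbia tauk kub kfx ktfew nfxxt dkrec lrlth rycr fro wnli nuy fcszj vsse

Answer: ycbia
tauk
kub
kfx
ktfew
nfxxt
dkrec
lrlth
rycr
fro
wnli
nuy
fcszj
vsse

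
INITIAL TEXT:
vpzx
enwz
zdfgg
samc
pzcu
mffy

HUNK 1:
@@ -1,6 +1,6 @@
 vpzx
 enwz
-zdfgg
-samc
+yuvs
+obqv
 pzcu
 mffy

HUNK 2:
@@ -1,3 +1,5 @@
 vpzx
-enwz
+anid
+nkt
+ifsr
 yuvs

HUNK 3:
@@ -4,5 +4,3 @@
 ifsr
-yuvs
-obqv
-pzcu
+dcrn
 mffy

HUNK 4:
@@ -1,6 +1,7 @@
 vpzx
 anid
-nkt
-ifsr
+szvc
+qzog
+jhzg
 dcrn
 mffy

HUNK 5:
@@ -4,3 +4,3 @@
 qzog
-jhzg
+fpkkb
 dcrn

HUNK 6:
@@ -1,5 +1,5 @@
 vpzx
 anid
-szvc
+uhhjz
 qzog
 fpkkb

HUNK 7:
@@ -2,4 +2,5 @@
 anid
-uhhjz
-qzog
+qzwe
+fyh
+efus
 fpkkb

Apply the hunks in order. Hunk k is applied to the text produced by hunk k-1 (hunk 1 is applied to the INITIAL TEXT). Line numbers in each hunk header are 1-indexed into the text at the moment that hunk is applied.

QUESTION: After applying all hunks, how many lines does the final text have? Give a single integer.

Answer: 8

Derivation:
Hunk 1: at line 1 remove [zdfgg,samc] add [yuvs,obqv] -> 6 lines: vpzx enwz yuvs obqv pzcu mffy
Hunk 2: at line 1 remove [enwz] add [anid,nkt,ifsr] -> 8 lines: vpzx anid nkt ifsr yuvs obqv pzcu mffy
Hunk 3: at line 4 remove [yuvs,obqv,pzcu] add [dcrn] -> 6 lines: vpzx anid nkt ifsr dcrn mffy
Hunk 4: at line 1 remove [nkt,ifsr] add [szvc,qzog,jhzg] -> 7 lines: vpzx anid szvc qzog jhzg dcrn mffy
Hunk 5: at line 4 remove [jhzg] add [fpkkb] -> 7 lines: vpzx anid szvc qzog fpkkb dcrn mffy
Hunk 6: at line 1 remove [szvc] add [uhhjz] -> 7 lines: vpzx anid uhhjz qzog fpkkb dcrn mffy
Hunk 7: at line 2 remove [uhhjz,qzog] add [qzwe,fyh,efus] -> 8 lines: vpzx anid qzwe fyh efus fpkkb dcrn mffy
Final line count: 8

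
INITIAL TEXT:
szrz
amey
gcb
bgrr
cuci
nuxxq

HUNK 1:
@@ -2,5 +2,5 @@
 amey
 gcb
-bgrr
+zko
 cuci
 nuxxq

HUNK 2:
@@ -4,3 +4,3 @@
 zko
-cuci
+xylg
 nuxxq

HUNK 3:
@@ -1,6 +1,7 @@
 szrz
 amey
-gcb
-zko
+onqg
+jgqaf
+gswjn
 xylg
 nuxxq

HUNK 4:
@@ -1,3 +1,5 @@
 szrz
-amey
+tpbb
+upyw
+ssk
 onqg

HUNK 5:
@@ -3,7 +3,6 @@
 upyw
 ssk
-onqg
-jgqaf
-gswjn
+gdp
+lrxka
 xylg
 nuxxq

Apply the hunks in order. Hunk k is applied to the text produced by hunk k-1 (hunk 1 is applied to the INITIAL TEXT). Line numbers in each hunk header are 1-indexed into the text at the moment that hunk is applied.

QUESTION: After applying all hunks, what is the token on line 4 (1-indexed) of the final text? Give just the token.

Answer: ssk

Derivation:
Hunk 1: at line 2 remove [bgrr] add [zko] -> 6 lines: szrz amey gcb zko cuci nuxxq
Hunk 2: at line 4 remove [cuci] add [xylg] -> 6 lines: szrz amey gcb zko xylg nuxxq
Hunk 3: at line 1 remove [gcb,zko] add [onqg,jgqaf,gswjn] -> 7 lines: szrz amey onqg jgqaf gswjn xylg nuxxq
Hunk 4: at line 1 remove [amey] add [tpbb,upyw,ssk] -> 9 lines: szrz tpbb upyw ssk onqg jgqaf gswjn xylg nuxxq
Hunk 5: at line 3 remove [onqg,jgqaf,gswjn] add [gdp,lrxka] -> 8 lines: szrz tpbb upyw ssk gdp lrxka xylg nuxxq
Final line 4: ssk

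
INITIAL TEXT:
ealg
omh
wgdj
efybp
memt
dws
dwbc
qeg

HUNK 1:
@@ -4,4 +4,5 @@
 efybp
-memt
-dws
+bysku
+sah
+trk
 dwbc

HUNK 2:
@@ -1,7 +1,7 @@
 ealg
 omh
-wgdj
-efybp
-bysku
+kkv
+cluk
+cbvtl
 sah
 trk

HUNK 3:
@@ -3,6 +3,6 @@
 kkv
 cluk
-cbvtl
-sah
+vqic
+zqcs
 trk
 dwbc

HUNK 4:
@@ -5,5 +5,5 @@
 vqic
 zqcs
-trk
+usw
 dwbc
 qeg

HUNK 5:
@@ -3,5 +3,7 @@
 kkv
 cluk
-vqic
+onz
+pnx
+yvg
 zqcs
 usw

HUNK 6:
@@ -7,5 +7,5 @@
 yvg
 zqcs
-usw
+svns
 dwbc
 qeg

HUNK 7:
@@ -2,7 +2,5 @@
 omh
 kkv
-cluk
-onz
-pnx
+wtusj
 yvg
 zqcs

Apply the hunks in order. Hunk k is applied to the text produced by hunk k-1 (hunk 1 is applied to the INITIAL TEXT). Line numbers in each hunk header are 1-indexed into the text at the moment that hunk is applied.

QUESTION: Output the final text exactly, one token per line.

Answer: ealg
omh
kkv
wtusj
yvg
zqcs
svns
dwbc
qeg

Derivation:
Hunk 1: at line 4 remove [memt,dws] add [bysku,sah,trk] -> 9 lines: ealg omh wgdj efybp bysku sah trk dwbc qeg
Hunk 2: at line 1 remove [wgdj,efybp,bysku] add [kkv,cluk,cbvtl] -> 9 lines: ealg omh kkv cluk cbvtl sah trk dwbc qeg
Hunk 3: at line 3 remove [cbvtl,sah] add [vqic,zqcs] -> 9 lines: ealg omh kkv cluk vqic zqcs trk dwbc qeg
Hunk 4: at line 5 remove [trk] add [usw] -> 9 lines: ealg omh kkv cluk vqic zqcs usw dwbc qeg
Hunk 5: at line 3 remove [vqic] add [onz,pnx,yvg] -> 11 lines: ealg omh kkv cluk onz pnx yvg zqcs usw dwbc qeg
Hunk 6: at line 7 remove [usw] add [svns] -> 11 lines: ealg omh kkv cluk onz pnx yvg zqcs svns dwbc qeg
Hunk 7: at line 2 remove [cluk,onz,pnx] add [wtusj] -> 9 lines: ealg omh kkv wtusj yvg zqcs svns dwbc qeg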